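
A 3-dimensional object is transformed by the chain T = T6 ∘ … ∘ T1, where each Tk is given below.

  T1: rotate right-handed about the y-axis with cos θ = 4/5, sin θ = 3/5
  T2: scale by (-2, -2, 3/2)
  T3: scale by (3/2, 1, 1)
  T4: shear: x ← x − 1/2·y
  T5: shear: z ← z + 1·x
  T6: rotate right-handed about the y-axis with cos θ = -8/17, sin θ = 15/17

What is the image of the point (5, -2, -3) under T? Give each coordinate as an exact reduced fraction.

T1 rotate right-handed about the y-axis with cos θ = 4/5, sin θ = 3/5: (5, -2, -3) → (11/5, -2, -27/5)
T2 scale by (-2, -2, 3/2): (11/5, -2, -27/5) → (-22/5, 4, -81/10)
T3 scale by (3/2, 1, 1): (-22/5, 4, -81/10) → (-33/5, 4, -81/10)
T4 shear: x ← x − 1/2·y: (-33/5, 4, -81/10) → (-43/5, 4, -81/10)
T5 shear: z ← z + 1·x: (-43/5, 4, -81/10) → (-43/5, 4, -167/10)
T6 rotate right-handed about the y-axis with cos θ = -8/17, sin θ = 15/17: (-43/5, 4, -167/10) → (-1817/170, 4, 1313/85)

T(p) = (-1817/170, 4, 1313/85)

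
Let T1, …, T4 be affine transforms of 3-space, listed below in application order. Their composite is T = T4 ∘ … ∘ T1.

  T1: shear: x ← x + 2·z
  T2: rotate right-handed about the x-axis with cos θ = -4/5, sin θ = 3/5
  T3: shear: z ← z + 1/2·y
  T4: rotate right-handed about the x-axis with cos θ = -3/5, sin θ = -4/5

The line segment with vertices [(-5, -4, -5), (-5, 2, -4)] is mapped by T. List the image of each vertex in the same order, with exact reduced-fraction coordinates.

image vertices: (-15, 1/25, -389/50), (-13, 84/25, -88/25)

T1 shear: x ← x + 2·z: (-5, -4, -5) → (-15, -4, -5); (-5, 2, -4) → (-13, 2, -4)
T2 rotate right-handed about the x-axis with cos θ = -4/5, sin θ = 3/5: (-15, -4, -5) → (-15, 31/5, 8/5); (-13, 2, -4) → (-13, 4/5, 22/5)
T3 shear: z ← z + 1/2·y: (-15, 31/5, 8/5) → (-15, 31/5, 47/10); (-13, 4/5, 22/5) → (-13, 4/5, 24/5)
T4 rotate right-handed about the x-axis with cos θ = -3/5, sin θ = -4/5: (-15, 31/5, 47/10) → (-15, 1/25, -389/50); (-13, 4/5, 24/5) → (-13, 84/25, -88/25)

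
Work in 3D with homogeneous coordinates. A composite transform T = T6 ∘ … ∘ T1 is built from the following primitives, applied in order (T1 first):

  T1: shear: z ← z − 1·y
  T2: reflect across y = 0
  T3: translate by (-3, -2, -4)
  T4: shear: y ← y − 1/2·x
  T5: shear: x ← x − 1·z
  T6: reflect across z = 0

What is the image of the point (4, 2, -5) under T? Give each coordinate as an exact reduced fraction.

T1 shear: z ← z − 1·y: (4, 2, -5) → (4, 2, -7)
T2 reflect across y = 0: (4, 2, -7) → (4, -2, -7)
T3 translate by (-3, -2, -4): (4, -2, -7) → (1, -4, -11)
T4 shear: y ← y − 1/2·x: (1, -4, -11) → (1, -9/2, -11)
T5 shear: x ← x − 1·z: (1, -9/2, -11) → (12, -9/2, -11)
T6 reflect across z = 0: (12, -9/2, -11) → (12, -9/2, 11)

T(p) = (12, -9/2, 11)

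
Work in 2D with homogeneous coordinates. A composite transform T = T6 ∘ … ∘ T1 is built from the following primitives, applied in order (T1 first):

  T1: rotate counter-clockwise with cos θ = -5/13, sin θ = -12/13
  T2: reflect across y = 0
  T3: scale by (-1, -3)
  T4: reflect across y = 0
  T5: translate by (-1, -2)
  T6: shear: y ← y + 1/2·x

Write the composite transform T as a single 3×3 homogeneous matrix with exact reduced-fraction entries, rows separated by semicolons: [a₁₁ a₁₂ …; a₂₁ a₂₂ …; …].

T1 = [-5/13 12/13 0; -12/13 -5/13 0; 0 0 1]
T2·T1 = [-5/13 12/13 0; 12/13 5/13 0; 0 0 1]
T3·…·T1 = [5/13 -12/13 0; -36/13 -15/13 0; 0 0 1]
T4·…·T1 = [5/13 -12/13 0; 36/13 15/13 0; 0 0 1]
T5·…·T1 = [5/13 -12/13 -1; 36/13 15/13 -2; 0 0 1]
T6·…·T1 = [5/13 -12/13 -1; 77/26 9/13 -5/2; 0 0 1]

T = [5/13 -12/13 -1; 77/26 9/13 -5/2; 0 0 1]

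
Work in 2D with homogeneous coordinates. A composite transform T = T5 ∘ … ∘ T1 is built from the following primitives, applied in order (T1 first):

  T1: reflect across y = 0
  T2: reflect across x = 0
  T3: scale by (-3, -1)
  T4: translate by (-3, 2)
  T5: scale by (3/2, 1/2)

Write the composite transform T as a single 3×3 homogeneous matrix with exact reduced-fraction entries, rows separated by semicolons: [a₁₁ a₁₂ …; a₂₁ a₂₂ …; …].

T1 = [1 0 0; 0 -1 0; 0 0 1]
T2·T1 = [-1 0 0; 0 -1 0; 0 0 1]
T3·…·T1 = [3 0 0; 0 1 0; 0 0 1]
T4·…·T1 = [3 0 -3; 0 1 2; 0 0 1]
T5·…·T1 = [9/2 0 -9/2; 0 1/2 1; 0 0 1]

T = [9/2 0 -9/2; 0 1/2 1; 0 0 1]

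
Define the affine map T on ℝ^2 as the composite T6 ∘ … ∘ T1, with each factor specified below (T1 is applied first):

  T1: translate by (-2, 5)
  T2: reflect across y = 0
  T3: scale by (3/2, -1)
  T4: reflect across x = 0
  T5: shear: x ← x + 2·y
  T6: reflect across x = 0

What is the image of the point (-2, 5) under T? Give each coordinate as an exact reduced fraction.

T(p) = (-26, 10)

T1 translate by (-2, 5): (-2, 5) → (-4, 10)
T2 reflect across y = 0: (-4, 10) → (-4, -10)
T3 scale by (3/2, -1): (-4, -10) → (-6, 10)
T4 reflect across x = 0: (-6, 10) → (6, 10)
T5 shear: x ← x + 2·y: (6, 10) → (26, 10)
T6 reflect across x = 0: (26, 10) → (-26, 10)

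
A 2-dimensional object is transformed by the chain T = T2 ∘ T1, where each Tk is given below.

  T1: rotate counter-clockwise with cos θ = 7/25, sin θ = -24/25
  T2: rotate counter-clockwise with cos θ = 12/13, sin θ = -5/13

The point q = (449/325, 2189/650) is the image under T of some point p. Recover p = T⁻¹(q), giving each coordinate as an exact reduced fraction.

T1 = [7/25 24/25 0; -24/25 7/25 0; 0 0 1]
T2·T1 = [-36/325 323/325 0; -323/325 -36/325 0; 0 0 1]
det M = 1; M⁻¹ = [-36/325 -323/325 0; 323/325 -36/325 0; 0 0 1]
M⁻¹ · (449/325, 2189/650)ᵀ = (-7/2, 1)ᵀ

p = (-7/2, 1)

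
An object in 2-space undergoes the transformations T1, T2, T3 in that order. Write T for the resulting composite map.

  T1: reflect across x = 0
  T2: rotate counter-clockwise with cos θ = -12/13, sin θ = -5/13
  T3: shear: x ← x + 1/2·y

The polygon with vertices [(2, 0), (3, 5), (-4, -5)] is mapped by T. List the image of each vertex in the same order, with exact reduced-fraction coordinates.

T1 reflect across x = 0: (2, 0) → (-2, 0); (3, 5) → (-3, 5); (-4, -5) → (4, -5)
T2 rotate counter-clockwise with cos θ = -12/13, sin θ = -5/13: (-2, 0) → (24/13, 10/13); (-3, 5) → (61/13, -45/13); (4, -5) → (-73/13, 40/13)
T3 shear: x ← x + 1/2·y: (24/13, 10/13) → (29/13, 10/13); (61/13, -45/13) → (77/26, -45/13); (-73/13, 40/13) → (-53/13, 40/13)

image vertices: (29/13, 10/13), (77/26, -45/13), (-53/13, 40/13)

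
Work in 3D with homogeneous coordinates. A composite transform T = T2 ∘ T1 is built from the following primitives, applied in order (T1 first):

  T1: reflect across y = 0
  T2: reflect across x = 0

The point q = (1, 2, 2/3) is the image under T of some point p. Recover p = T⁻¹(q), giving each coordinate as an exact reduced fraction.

p = (-1, -2, 2/3)

T1 = [1 0 0 0; 0 -1 0 0; 0 0 1 0; 0 0 0 1]
T2·T1 = [-1 0 0 0; 0 -1 0 0; 0 0 1 0; 0 0 0 1]
det M = 1; M⁻¹ = [-1 0 0 0; 0 -1 0 0; 0 0 1 0; 0 0 0 1]
M⁻¹ · (1, 2, 2/3)ᵀ = (-1, -2, 2/3)ᵀ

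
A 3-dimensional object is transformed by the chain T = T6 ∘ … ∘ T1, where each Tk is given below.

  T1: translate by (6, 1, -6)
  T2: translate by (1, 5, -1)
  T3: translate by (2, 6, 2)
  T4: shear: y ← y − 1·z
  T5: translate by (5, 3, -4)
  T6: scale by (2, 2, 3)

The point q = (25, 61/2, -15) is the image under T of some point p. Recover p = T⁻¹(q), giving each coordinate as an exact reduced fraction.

p = (-3/2, -3/4, 4)

T1 = [1 0 0 6; 0 1 0 1; 0 0 1 -6; 0 0 0 1]
T2·T1 = [1 0 0 7; 0 1 0 6; 0 0 1 -7; 0 0 0 1]
T3·…·T1 = [1 0 0 9; 0 1 0 12; 0 0 1 -5; 0 0 0 1]
T4·…·T1 = [1 0 0 9; 0 1 -1 17; 0 0 1 -5; 0 0 0 1]
T5·…·T1 = [1 0 0 14; 0 1 -1 20; 0 0 1 -9; 0 0 0 1]
T6·…·T1 = [2 0 0 28; 0 2 -2 40; 0 0 3 -27; 0 0 0 1]
det M = 12; M⁻¹ = [1/2 0 0 -14; 0 1/2 1/3 -11; 0 0 1/3 9; 0 0 0 1]
M⁻¹ · (25, 61/2, -15)ᵀ = (-3/2, -3/4, 4)ᵀ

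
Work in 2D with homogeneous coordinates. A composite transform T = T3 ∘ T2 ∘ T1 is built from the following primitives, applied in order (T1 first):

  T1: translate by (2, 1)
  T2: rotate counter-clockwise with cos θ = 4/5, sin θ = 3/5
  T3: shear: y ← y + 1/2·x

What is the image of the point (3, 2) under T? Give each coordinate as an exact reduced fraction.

T(p) = (11/5, 13/2)

T1 translate by (2, 1): (3, 2) → (5, 3)
T2 rotate counter-clockwise with cos θ = 4/5, sin θ = 3/5: (5, 3) → (11/5, 27/5)
T3 shear: y ← y + 1/2·x: (11/5, 27/5) → (11/5, 13/2)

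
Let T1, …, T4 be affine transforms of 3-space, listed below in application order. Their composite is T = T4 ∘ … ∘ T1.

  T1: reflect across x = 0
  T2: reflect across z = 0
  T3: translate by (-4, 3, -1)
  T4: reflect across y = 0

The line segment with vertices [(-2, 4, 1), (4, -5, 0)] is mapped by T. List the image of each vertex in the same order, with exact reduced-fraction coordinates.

T1 reflect across x = 0: (-2, 4, 1) → (2, 4, 1); (4, -5, 0) → (-4, -5, 0)
T2 reflect across z = 0: (2, 4, 1) → (2, 4, -1); (-4, -5, 0) → (-4, -5, 0)
T3 translate by (-4, 3, -1): (2, 4, -1) → (-2, 7, -2); (-4, -5, 0) → (-8, -2, -1)
T4 reflect across y = 0: (-2, 7, -2) → (-2, -7, -2); (-8, -2, -1) → (-8, 2, -1)

image vertices: (-2, -7, -2), (-8, 2, -1)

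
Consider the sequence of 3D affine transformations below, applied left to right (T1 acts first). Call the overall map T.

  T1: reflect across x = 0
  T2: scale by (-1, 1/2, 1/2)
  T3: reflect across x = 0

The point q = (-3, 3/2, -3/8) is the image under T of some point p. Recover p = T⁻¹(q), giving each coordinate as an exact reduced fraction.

T1 = [-1 0 0 0; 0 1 0 0; 0 0 1 0; 0 0 0 1]
T2·T1 = [1 0 0 0; 0 1/2 0 0; 0 0 1/2 0; 0 0 0 1]
T3·…·T1 = [-1 0 0 0; 0 1/2 0 0; 0 0 1/2 0; 0 0 0 1]
det M = -1/4; M⁻¹ = [-1 0 0 0; 0 2 0 0; 0 0 2 0; 0 0 0 1]
M⁻¹ · (-3, 3/2, -3/8)ᵀ = (3, 3, -3/4)ᵀ

p = (3, 3, -3/4)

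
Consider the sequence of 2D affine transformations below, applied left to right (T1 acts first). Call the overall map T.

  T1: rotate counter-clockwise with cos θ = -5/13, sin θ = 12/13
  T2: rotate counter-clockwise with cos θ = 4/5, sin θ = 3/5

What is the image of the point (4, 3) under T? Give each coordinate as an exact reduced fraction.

T1 rotate counter-clockwise with cos θ = -5/13, sin θ = 12/13: (4, 3) → (-56/13, 33/13)
T2 rotate counter-clockwise with cos θ = 4/5, sin θ = 3/5: (-56/13, 33/13) → (-323/65, -36/65)

T(p) = (-323/65, -36/65)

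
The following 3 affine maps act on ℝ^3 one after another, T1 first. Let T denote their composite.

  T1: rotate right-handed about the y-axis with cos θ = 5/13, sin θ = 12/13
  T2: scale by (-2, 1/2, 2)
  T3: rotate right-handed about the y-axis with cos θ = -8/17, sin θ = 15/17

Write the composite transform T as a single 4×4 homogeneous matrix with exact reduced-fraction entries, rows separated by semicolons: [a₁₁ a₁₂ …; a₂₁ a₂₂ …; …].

T1 = [5/13 0 12/13 0; 0 1 0 0; -12/13 0 5/13 0; 0 0 0 1]
T2·T1 = [-10/13 0 -24/13 0; 0 1/2 0 0; -24/13 0 10/13 0; 0 0 0 1]
T3·…·T1 = [-280/221 0 342/221 0; 0 1/2 0 0; 342/221 0 280/221 0; 0 0 0 1]

T = [-280/221 0 342/221 0; 0 1/2 0 0; 342/221 0 280/221 0; 0 0 0 1]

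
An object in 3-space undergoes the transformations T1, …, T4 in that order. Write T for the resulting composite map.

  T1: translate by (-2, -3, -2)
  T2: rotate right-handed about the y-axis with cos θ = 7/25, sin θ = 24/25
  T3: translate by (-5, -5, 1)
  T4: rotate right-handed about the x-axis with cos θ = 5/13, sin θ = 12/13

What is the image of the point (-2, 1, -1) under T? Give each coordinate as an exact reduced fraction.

T(p) = (-9, -83/13, -64/13)

T1 translate by (-2, -3, -2): (-2, 1, -1) → (-4, -2, -3)
T2 rotate right-handed about the y-axis with cos θ = 7/25, sin θ = 24/25: (-4, -2, -3) → (-4, -2, 3)
T3 translate by (-5, -5, 1): (-4, -2, 3) → (-9, -7, 4)
T4 rotate right-handed about the x-axis with cos θ = 5/13, sin θ = 12/13: (-9, -7, 4) → (-9, -83/13, -64/13)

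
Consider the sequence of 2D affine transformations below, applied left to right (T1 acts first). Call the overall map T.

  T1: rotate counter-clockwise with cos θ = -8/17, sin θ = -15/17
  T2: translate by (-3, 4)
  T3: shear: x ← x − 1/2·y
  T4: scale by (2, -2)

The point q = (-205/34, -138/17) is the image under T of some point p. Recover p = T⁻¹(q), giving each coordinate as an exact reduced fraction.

p = (-1, 7/4)

T1 = [-8/17 15/17 0; -15/17 -8/17 0; 0 0 1]
T2·T1 = [-8/17 15/17 -3; -15/17 -8/17 4; 0 0 1]
T3·…·T1 = [-1/34 19/17 -5; -15/17 -8/17 4; 0 0 1]
T4·…·T1 = [-1/17 38/17 -10; 30/17 16/17 -8; 0 0 1]
det M = -4; M⁻¹ = [-4/17 19/34 36/17; 15/34 1/68 77/17; 0 0 1]
M⁻¹ · (-205/34, -138/17)ᵀ = (-1, 7/4)ᵀ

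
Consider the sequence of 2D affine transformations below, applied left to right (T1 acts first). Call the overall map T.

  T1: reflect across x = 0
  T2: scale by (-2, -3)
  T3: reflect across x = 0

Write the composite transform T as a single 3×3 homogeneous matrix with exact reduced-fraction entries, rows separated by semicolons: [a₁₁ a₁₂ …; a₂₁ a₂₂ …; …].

T = [-2 0 0; 0 -3 0; 0 0 1]

T1 = [-1 0 0; 0 1 0; 0 0 1]
T2·T1 = [2 0 0; 0 -3 0; 0 0 1]
T3·…·T1 = [-2 0 0; 0 -3 0; 0 0 1]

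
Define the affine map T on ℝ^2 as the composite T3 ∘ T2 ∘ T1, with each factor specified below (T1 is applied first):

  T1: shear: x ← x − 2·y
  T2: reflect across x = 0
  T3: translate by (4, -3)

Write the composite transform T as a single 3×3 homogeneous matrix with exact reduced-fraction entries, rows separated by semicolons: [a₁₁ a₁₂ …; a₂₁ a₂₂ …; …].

T = [-1 2 4; 0 1 -3; 0 0 1]

T1 = [1 -2 0; 0 1 0; 0 0 1]
T2·T1 = [-1 2 0; 0 1 0; 0 0 1]
T3·…·T1 = [-1 2 4; 0 1 -3; 0 0 1]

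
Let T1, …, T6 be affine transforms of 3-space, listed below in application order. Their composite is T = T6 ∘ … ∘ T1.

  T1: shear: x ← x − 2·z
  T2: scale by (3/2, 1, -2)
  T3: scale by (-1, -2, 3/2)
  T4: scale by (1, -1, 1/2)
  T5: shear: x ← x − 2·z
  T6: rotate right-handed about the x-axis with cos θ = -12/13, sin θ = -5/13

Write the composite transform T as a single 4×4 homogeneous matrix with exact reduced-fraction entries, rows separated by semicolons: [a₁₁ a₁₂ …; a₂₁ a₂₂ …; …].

T1 = [1 0 -2 0; 0 1 0 0; 0 0 1 0; 0 0 0 1]
T2·T1 = [3/2 0 -3 0; 0 1 0 0; 0 0 -2 0; 0 0 0 1]
T3·…·T1 = [-3/2 0 3 0; 0 -2 0 0; 0 0 -3 0; 0 0 0 1]
T4·…·T1 = [-3/2 0 3 0; 0 2 0 0; 0 0 -3/2 0; 0 0 0 1]
T5·…·T1 = [-3/2 0 6 0; 0 2 0 0; 0 0 -3/2 0; 0 0 0 1]
T6·…·T1 = [-3/2 0 6 0; 0 -24/13 -15/26 0; 0 -10/13 18/13 0; 0 0 0 1]

T = [-3/2 0 6 0; 0 -24/13 -15/26 0; 0 -10/13 18/13 0; 0 0 0 1]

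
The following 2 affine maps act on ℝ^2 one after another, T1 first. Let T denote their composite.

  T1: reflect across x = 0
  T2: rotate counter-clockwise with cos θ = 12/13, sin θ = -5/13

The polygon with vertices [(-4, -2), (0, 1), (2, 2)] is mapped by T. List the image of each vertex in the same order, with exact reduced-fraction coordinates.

image vertices: (38/13, -44/13), (5/13, 12/13), (-14/13, 34/13)

T1 reflect across x = 0: (-4, -2) → (4, -2); (0, 1) → (0, 1); (2, 2) → (-2, 2)
T2 rotate counter-clockwise with cos θ = 12/13, sin θ = -5/13: (4, -2) → (38/13, -44/13); (0, 1) → (5/13, 12/13); (-2, 2) → (-14/13, 34/13)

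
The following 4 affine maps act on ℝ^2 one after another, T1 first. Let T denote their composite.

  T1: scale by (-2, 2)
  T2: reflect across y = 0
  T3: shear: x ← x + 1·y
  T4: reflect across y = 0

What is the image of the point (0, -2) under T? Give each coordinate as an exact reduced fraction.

T1 scale by (-2, 2): (0, -2) → (0, -4)
T2 reflect across y = 0: (0, -4) → (0, 4)
T3 shear: x ← x + 1·y: (0, 4) → (4, 4)
T4 reflect across y = 0: (4, 4) → (4, -4)

T(p) = (4, -4)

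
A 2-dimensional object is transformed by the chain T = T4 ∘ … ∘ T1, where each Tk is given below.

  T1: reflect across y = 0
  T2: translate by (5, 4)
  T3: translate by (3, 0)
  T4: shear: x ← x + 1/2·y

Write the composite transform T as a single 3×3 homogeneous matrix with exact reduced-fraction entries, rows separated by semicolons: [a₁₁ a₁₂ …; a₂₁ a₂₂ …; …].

T1 = [1 0 0; 0 -1 0; 0 0 1]
T2·T1 = [1 0 5; 0 -1 4; 0 0 1]
T3·…·T1 = [1 0 8; 0 -1 4; 0 0 1]
T4·…·T1 = [1 -1/2 10; 0 -1 4; 0 0 1]

T = [1 -1/2 10; 0 -1 4; 0 0 1]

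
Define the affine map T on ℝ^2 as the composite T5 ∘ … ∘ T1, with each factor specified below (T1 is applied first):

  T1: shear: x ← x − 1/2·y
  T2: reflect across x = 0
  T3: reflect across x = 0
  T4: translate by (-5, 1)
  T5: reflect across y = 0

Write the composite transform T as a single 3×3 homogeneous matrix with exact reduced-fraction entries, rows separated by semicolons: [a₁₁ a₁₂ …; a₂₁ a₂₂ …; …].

T = [1 -1/2 -5; 0 -1 -1; 0 0 1]

T1 = [1 -1/2 0; 0 1 0; 0 0 1]
T2·T1 = [-1 1/2 0; 0 1 0; 0 0 1]
T3·…·T1 = [1 -1/2 0; 0 1 0; 0 0 1]
T4·…·T1 = [1 -1/2 -5; 0 1 1; 0 0 1]
T5·…·T1 = [1 -1/2 -5; 0 -1 -1; 0 0 1]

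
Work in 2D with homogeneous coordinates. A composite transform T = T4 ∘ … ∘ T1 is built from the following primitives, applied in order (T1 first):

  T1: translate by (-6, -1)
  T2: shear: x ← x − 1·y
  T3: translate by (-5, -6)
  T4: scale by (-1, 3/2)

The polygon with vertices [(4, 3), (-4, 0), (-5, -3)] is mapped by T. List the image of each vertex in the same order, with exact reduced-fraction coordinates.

image vertices: (9, -6), (14, -21/2), (12, -15)

T1 translate by (-6, -1): (4, 3) → (-2, 2); (-4, 0) → (-10, -1); (-5, -3) → (-11, -4)
T2 shear: x ← x − 1·y: (-2, 2) → (-4, 2); (-10, -1) → (-9, -1); (-11, -4) → (-7, -4)
T3 translate by (-5, -6): (-4, 2) → (-9, -4); (-9, -1) → (-14, -7); (-7, -4) → (-12, -10)
T4 scale by (-1, 3/2): (-9, -4) → (9, -6); (-14, -7) → (14, -21/2); (-12, -10) → (12, -15)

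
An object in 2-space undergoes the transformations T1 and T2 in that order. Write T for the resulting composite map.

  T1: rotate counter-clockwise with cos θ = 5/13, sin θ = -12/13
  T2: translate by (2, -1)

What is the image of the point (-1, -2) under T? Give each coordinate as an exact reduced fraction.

T1 rotate counter-clockwise with cos θ = 5/13, sin θ = -12/13: (-1, -2) → (-29/13, 2/13)
T2 translate by (2, -1): (-29/13, 2/13) → (-3/13, -11/13)

T(p) = (-3/13, -11/13)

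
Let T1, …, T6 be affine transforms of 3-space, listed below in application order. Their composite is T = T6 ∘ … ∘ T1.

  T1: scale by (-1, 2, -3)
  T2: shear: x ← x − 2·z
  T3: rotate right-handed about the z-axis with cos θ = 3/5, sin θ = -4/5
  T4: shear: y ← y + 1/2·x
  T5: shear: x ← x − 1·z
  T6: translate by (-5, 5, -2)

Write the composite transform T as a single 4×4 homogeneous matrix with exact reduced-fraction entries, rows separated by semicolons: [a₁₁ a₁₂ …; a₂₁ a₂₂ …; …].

T = [-3/5 8/5 33/5 -5; 1/2 2 -3 5; 0 0 -3 -2; 0 0 0 1]

T1 = [-1 0 0 0; 0 2 0 0; 0 0 -3 0; 0 0 0 1]
T2·T1 = [-1 0 6 0; 0 2 0 0; 0 0 -3 0; 0 0 0 1]
T3·…·T1 = [-3/5 8/5 18/5 0; 4/5 6/5 -24/5 0; 0 0 -3 0; 0 0 0 1]
T4·…·T1 = [-3/5 8/5 18/5 0; 1/2 2 -3 0; 0 0 -3 0; 0 0 0 1]
T5·…·T1 = [-3/5 8/5 33/5 0; 1/2 2 -3 0; 0 0 -3 0; 0 0 0 1]
T6·…·T1 = [-3/5 8/5 33/5 -5; 1/2 2 -3 5; 0 0 -3 -2; 0 0 0 1]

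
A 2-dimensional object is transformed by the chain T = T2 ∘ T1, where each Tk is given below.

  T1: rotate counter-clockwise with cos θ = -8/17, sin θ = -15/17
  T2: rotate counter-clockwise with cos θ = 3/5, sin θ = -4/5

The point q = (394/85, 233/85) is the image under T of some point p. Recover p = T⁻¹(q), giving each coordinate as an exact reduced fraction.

p = (-5, -2)

T1 = [-8/17 15/17 0; -15/17 -8/17 0; 0 0 1]
T2·T1 = [-84/85 13/85 0; -13/85 -84/85 0; 0 0 1]
det M = 1; M⁻¹ = [-84/85 -13/85 0; 13/85 -84/85 0; 0 0 1]
M⁻¹ · (394/85, 233/85)ᵀ = (-5, -2)ᵀ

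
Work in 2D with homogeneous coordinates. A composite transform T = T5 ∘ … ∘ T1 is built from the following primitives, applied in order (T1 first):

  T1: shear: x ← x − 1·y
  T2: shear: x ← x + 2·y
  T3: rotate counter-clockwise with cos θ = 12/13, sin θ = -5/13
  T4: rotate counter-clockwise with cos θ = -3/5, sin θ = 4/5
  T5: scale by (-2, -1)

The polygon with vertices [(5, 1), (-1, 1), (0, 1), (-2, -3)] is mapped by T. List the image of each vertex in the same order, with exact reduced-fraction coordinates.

T1 shear: x ← x − 1·y: (5, 1) → (4, 1); (-1, 1) → (-2, 1); (0, 1) → (-1, 1); (-2, -3) → (1, -3)
T2 shear: x ← x + 2·y: (4, 1) → (6, 1); (-2, 1) → (0, 1); (-1, 1) → (1, 1); (1, -3) → (-5, -3)
T3 rotate counter-clockwise with cos θ = 12/13, sin θ = -5/13: (6, 1) → (77/13, -18/13); (0, 1) → (5/13, 12/13); (1, 1) → (17/13, 7/13); (-5, -3) → (-75/13, -11/13)
T4 rotate counter-clockwise with cos θ = -3/5, sin θ = 4/5: (77/13, -18/13) → (-159/65, 362/65); (5/13, 12/13) → (-63/65, -16/65); (17/13, 7/13) → (-79/65, 47/65); (-75/13, -11/13) → (269/65, -267/65)
T5 scale by (-2, -1): (-159/65, 362/65) → (318/65, -362/65); (-63/65, -16/65) → (126/65, 16/65); (-79/65, 47/65) → (158/65, -47/65); (269/65, -267/65) → (-538/65, 267/65)

image vertices: (318/65, -362/65), (126/65, 16/65), (158/65, -47/65), (-538/65, 267/65)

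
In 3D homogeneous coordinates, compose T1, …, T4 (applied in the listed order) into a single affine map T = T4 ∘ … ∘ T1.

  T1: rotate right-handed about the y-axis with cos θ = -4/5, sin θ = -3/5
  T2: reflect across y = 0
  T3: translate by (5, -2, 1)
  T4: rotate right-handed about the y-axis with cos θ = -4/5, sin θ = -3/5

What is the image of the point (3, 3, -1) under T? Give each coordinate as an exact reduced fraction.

T(p) = (-118/25, -5, -24/25)

T1 rotate right-handed about the y-axis with cos θ = -4/5, sin θ = -3/5: (3, 3, -1) → (-9/5, 3, 13/5)
T2 reflect across y = 0: (-9/5, 3, 13/5) → (-9/5, -3, 13/5)
T3 translate by (5, -2, 1): (-9/5, -3, 13/5) → (16/5, -5, 18/5)
T4 rotate right-handed about the y-axis with cos θ = -4/5, sin θ = -3/5: (16/5, -5, 18/5) → (-118/25, -5, -24/25)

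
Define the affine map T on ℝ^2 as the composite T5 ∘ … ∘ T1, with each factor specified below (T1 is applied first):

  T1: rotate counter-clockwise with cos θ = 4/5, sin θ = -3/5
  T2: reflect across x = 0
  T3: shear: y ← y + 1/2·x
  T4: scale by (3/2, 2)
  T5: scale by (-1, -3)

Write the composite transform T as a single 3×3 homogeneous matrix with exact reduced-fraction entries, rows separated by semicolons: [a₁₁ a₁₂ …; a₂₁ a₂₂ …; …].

T1 = [4/5 3/5 0; -3/5 4/5 0; 0 0 1]
T2·T1 = [-4/5 -3/5 0; -3/5 4/5 0; 0 0 1]
T3·…·T1 = [-4/5 -3/5 0; -1 1/2 0; 0 0 1]
T4·…·T1 = [-6/5 -9/10 0; -2 1 0; 0 0 1]
T5·…·T1 = [6/5 9/10 0; 6 -3 0; 0 0 1]

T = [6/5 9/10 0; 6 -3 0; 0 0 1]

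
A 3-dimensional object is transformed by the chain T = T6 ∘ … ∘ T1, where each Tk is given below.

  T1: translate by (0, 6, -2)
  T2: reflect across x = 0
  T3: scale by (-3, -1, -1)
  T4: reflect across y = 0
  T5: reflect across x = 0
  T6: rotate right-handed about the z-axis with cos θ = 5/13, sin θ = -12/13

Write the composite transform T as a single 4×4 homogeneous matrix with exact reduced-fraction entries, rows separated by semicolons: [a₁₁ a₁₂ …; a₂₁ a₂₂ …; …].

T1 = [1 0 0 0; 0 1 0 6; 0 0 1 -2; 0 0 0 1]
T2·T1 = [-1 0 0 0; 0 1 0 6; 0 0 1 -2; 0 0 0 1]
T3·…·T1 = [3 0 0 0; 0 -1 0 -6; 0 0 -1 2; 0 0 0 1]
T4·…·T1 = [3 0 0 0; 0 1 0 6; 0 0 -1 2; 0 0 0 1]
T5·…·T1 = [-3 0 0 0; 0 1 0 6; 0 0 -1 2; 0 0 0 1]
T6·…·T1 = [-15/13 12/13 0 72/13; 36/13 5/13 0 30/13; 0 0 -1 2; 0 0 0 1]

T = [-15/13 12/13 0 72/13; 36/13 5/13 0 30/13; 0 0 -1 2; 0 0 0 1]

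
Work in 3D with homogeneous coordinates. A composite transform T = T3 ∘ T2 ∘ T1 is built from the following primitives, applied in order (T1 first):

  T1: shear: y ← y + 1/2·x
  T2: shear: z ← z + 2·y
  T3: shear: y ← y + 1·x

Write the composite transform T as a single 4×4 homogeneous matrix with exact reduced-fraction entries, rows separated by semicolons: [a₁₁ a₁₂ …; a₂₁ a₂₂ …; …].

T = [1 0 0 0; 3/2 1 0 0; 1 2 1 0; 0 0 0 1]

T1 = [1 0 0 0; 1/2 1 0 0; 0 0 1 0; 0 0 0 1]
T2·T1 = [1 0 0 0; 1/2 1 0 0; 1 2 1 0; 0 0 0 1]
T3·…·T1 = [1 0 0 0; 3/2 1 0 0; 1 2 1 0; 0 0 0 1]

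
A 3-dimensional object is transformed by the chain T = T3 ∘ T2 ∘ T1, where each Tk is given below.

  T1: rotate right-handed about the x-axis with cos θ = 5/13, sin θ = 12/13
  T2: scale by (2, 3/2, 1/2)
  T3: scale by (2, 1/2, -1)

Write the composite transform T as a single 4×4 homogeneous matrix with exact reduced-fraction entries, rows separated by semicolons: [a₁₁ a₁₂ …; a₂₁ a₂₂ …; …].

T = [4 0 0 0; 0 15/52 -9/13 0; 0 -6/13 -5/26 0; 0 0 0 1]

T1 = [1 0 0 0; 0 5/13 -12/13 0; 0 12/13 5/13 0; 0 0 0 1]
T2·T1 = [2 0 0 0; 0 15/26 -18/13 0; 0 6/13 5/26 0; 0 0 0 1]
T3·…·T1 = [4 0 0 0; 0 15/52 -9/13 0; 0 -6/13 -5/26 0; 0 0 0 1]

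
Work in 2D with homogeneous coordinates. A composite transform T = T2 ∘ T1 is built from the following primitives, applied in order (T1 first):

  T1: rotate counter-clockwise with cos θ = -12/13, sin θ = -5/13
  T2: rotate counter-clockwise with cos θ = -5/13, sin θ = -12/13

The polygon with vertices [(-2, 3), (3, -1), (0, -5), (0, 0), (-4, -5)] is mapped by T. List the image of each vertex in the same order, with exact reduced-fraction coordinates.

image vertices: (-3, -2), (1, 3), (5, 0), (0, 0), (5, -4)

T1 rotate counter-clockwise with cos θ = -12/13, sin θ = -5/13: (-2, 3) → (3, -2); (3, -1) → (-41/13, -3/13); (0, -5) → (-25/13, 60/13); (0, 0) → (0, 0); (-4, -5) → (23/13, 80/13)
T2 rotate counter-clockwise with cos θ = -5/13, sin θ = -12/13: (3, -2) → (-3, -2); (-41/13, -3/13) → (1, 3); (-25/13, 60/13) → (5, 0); (0, 0) → (0, 0); (23/13, 80/13) → (5, -4)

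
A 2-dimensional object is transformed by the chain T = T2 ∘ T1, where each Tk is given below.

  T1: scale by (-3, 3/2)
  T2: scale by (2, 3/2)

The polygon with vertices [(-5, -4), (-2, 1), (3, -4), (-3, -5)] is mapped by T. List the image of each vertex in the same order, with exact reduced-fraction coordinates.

image vertices: (30, -9), (12, 9/4), (-18, -9), (18, -45/4)

T1 scale by (-3, 3/2): (-5, -4) → (15, -6); (-2, 1) → (6, 3/2); (3, -4) → (-9, -6); (-3, -5) → (9, -15/2)
T2 scale by (2, 3/2): (15, -6) → (30, -9); (6, 3/2) → (12, 9/4); (-9, -6) → (-18, -9); (9, -15/2) → (18, -45/4)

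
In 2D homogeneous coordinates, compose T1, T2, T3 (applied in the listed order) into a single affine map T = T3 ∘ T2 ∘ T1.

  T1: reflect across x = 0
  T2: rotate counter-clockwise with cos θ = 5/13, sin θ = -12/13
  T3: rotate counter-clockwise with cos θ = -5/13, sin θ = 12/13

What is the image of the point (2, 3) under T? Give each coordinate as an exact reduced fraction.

T(p) = (-46/13, 9/13)

T1 reflect across x = 0: (2, 3) → (-2, 3)
T2 rotate counter-clockwise with cos θ = 5/13, sin θ = -12/13: (-2, 3) → (2, 3)
T3 rotate counter-clockwise with cos θ = -5/13, sin θ = 12/13: (2, 3) → (-46/13, 9/13)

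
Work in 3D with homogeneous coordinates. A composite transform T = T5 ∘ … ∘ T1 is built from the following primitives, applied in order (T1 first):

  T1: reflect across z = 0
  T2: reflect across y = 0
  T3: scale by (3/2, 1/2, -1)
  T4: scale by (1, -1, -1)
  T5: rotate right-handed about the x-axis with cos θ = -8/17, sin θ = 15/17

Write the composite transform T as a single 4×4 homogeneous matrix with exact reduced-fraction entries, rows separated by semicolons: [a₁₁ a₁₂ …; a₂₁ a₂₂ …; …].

T = [3/2 0 0 0; 0 -4/17 15/17 0; 0 15/34 8/17 0; 0 0 0 1]

T1 = [1 0 0 0; 0 1 0 0; 0 0 -1 0; 0 0 0 1]
T2·T1 = [1 0 0 0; 0 -1 0 0; 0 0 -1 0; 0 0 0 1]
T3·…·T1 = [3/2 0 0 0; 0 -1/2 0 0; 0 0 1 0; 0 0 0 1]
T4·…·T1 = [3/2 0 0 0; 0 1/2 0 0; 0 0 -1 0; 0 0 0 1]
T5·…·T1 = [3/2 0 0 0; 0 -4/17 15/17 0; 0 15/34 8/17 0; 0 0 0 1]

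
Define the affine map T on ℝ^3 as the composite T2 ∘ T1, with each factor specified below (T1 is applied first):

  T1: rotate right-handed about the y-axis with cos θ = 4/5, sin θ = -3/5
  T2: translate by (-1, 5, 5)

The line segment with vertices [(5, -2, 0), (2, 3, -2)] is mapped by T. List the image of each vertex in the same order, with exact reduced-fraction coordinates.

T1 rotate right-handed about the y-axis with cos θ = 4/5, sin θ = -3/5: (5, -2, 0) → (4, -2, 3); (2, 3, -2) → (14/5, 3, -2/5)
T2 translate by (-1, 5, 5): (4, -2, 3) → (3, 3, 8); (14/5, 3, -2/5) → (9/5, 8, 23/5)

image vertices: (3, 3, 8), (9/5, 8, 23/5)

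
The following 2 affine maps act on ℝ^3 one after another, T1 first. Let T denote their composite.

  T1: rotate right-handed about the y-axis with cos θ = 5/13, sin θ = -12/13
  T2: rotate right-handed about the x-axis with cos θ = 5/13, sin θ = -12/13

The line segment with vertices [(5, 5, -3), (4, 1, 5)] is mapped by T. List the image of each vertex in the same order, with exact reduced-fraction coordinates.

image vertices: (61/13, 865/169, -555/169), (-40/13, 941/169, 209/169)

T1 rotate right-handed about the y-axis with cos θ = 5/13, sin θ = -12/13: (5, 5, -3) → (61/13, 5, 45/13); (4, 1, 5) → (-40/13, 1, 73/13)
T2 rotate right-handed about the x-axis with cos θ = 5/13, sin θ = -12/13: (61/13, 5, 45/13) → (61/13, 865/169, -555/169); (-40/13, 1, 73/13) → (-40/13, 941/169, 209/169)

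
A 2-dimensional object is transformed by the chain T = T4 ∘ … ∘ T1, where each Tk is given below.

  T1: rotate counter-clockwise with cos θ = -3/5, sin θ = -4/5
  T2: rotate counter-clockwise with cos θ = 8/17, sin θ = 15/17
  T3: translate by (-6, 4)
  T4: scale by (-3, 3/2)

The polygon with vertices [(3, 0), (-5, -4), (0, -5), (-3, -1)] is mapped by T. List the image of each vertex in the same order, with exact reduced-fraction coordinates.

image vertices: (1206/85, 327/170), (2994/85, 1743/170), (537/17, 48/17), (417/17, 321/34)

T1 rotate counter-clockwise with cos θ = -3/5, sin θ = -4/5: (3, 0) → (-9/5, -12/5); (-5, -4) → (-1/5, 32/5); (0, -5) → (-4, 3); (-3, -1) → (1, 3)
T2 rotate counter-clockwise with cos θ = 8/17, sin θ = 15/17: (-9/5, -12/5) → (108/85, -231/85); (-1/5, 32/5) → (-488/85, 241/85); (-4, 3) → (-77/17, -36/17); (1, 3) → (-37/17, 39/17)
T3 translate by (-6, 4): (108/85, -231/85) → (-402/85, 109/85); (-488/85, 241/85) → (-998/85, 581/85); (-77/17, -36/17) → (-179/17, 32/17); (-37/17, 39/17) → (-139/17, 107/17)
T4 scale by (-3, 3/2): (-402/85, 109/85) → (1206/85, 327/170); (-998/85, 581/85) → (2994/85, 1743/170); (-179/17, 32/17) → (537/17, 48/17); (-139/17, 107/17) → (417/17, 321/34)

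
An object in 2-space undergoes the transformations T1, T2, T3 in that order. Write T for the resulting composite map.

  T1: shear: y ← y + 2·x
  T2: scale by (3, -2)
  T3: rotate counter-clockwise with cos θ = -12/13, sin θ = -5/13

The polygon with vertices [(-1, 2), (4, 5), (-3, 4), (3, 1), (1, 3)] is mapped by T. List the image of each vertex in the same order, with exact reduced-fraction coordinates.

T1 shear: y ← y + 2·x: (-1, 2) → (-1, 0); (4, 5) → (4, 13); (-3, 4) → (-3, -2); (3, 1) → (3, 7); (1, 3) → (1, 5)
T2 scale by (3, -2): (-1, 0) → (-3, 0); (4, 13) → (12, -26); (-3, -2) → (-9, 4); (3, 7) → (9, -14); (1, 5) → (3, -10)
T3 rotate counter-clockwise with cos θ = -12/13, sin θ = -5/13: (-3, 0) → (36/13, 15/13); (12, -26) → (-274/13, 252/13); (-9, 4) → (128/13, -3/13); (9, -14) → (-178/13, 123/13); (3, -10) → (-86/13, 105/13)

image vertices: (36/13, 15/13), (-274/13, 252/13), (128/13, -3/13), (-178/13, 123/13), (-86/13, 105/13)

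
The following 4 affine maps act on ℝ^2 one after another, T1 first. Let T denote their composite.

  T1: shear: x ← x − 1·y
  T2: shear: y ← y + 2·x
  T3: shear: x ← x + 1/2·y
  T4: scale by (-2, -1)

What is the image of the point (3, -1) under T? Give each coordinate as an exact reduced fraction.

T(p) = (-15, -7)

T1 shear: x ← x − 1·y: (3, -1) → (4, -1)
T2 shear: y ← y + 2·x: (4, -1) → (4, 7)
T3 shear: x ← x + 1/2·y: (4, 7) → (15/2, 7)
T4 scale by (-2, -1): (15/2, 7) → (-15, -7)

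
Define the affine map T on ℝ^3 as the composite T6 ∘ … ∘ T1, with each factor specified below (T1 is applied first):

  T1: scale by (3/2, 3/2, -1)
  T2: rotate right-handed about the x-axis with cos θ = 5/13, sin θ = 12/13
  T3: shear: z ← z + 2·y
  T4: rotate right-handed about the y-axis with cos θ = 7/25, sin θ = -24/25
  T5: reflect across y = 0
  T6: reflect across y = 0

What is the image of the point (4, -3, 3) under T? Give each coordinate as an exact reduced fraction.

T(p) = (1554/325, 27/26, 1578/325)

T1 scale by (3/2, 3/2, -1): (4, -3, 3) → (6, -9/2, -3)
T2 rotate right-handed about the x-axis with cos θ = 5/13, sin θ = 12/13: (6, -9/2, -3) → (6, 27/26, -69/13)
T3 shear: z ← z + 2·y: (6, 27/26, -69/13) → (6, 27/26, -42/13)
T4 rotate right-handed about the y-axis with cos θ = 7/25, sin θ = -24/25: (6, 27/26, -42/13) → (1554/325, 27/26, 1578/325)
T5 reflect across y = 0: (1554/325, 27/26, 1578/325) → (1554/325, -27/26, 1578/325)
T6 reflect across y = 0: (1554/325, -27/26, 1578/325) → (1554/325, 27/26, 1578/325)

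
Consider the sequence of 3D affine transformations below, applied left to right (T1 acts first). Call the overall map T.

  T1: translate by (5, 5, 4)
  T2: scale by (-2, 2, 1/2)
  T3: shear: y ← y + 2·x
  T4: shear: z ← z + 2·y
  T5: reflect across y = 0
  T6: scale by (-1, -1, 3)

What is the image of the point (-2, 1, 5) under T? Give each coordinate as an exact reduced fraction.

T(p) = (6, 0, 27/2)

T1 translate by (5, 5, 4): (-2, 1, 5) → (3, 6, 9)
T2 scale by (-2, 2, 1/2): (3, 6, 9) → (-6, 12, 9/2)
T3 shear: y ← y + 2·x: (-6, 12, 9/2) → (-6, 0, 9/2)
T4 shear: z ← z + 2·y: (-6, 0, 9/2) → (-6, 0, 9/2)
T5 reflect across y = 0: (-6, 0, 9/2) → (-6, 0, 9/2)
T6 scale by (-1, -1, 3): (-6, 0, 9/2) → (6, 0, 27/2)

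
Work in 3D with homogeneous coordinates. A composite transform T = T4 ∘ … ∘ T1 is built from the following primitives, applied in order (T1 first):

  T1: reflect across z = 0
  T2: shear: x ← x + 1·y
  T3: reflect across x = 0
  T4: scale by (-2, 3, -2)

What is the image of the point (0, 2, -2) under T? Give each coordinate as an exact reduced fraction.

T(p) = (4, 6, -4)

T1 reflect across z = 0: (0, 2, -2) → (0, 2, 2)
T2 shear: x ← x + 1·y: (0, 2, 2) → (2, 2, 2)
T3 reflect across x = 0: (2, 2, 2) → (-2, 2, 2)
T4 scale by (-2, 3, -2): (-2, 2, 2) → (4, 6, -4)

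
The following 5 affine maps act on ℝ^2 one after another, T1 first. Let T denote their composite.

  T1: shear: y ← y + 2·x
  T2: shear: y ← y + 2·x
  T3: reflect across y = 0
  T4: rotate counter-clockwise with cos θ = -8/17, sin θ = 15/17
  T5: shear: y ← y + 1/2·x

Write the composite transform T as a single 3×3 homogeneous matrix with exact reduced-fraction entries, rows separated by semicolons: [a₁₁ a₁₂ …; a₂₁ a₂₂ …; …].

T = [52/17 15/17 0; 73/17 31/34 0; 0 0 1]

T1 = [1 0 0; 2 1 0; 0 0 1]
T2·T1 = [1 0 0; 4 1 0; 0 0 1]
T3·…·T1 = [1 0 0; -4 -1 0; 0 0 1]
T4·…·T1 = [52/17 15/17 0; 47/17 8/17 0; 0 0 1]
T5·…·T1 = [52/17 15/17 0; 73/17 31/34 0; 0 0 1]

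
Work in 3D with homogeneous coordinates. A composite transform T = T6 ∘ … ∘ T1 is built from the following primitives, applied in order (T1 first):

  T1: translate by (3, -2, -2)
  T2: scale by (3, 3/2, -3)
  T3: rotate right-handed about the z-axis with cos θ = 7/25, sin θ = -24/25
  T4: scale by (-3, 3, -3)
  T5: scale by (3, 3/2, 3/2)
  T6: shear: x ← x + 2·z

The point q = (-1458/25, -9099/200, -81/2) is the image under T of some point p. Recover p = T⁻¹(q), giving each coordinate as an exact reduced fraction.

T1 = [1 0 0 3; 0 1 0 -2; 0 0 1 -2; 0 0 0 1]
T2·T1 = [3 0 0 9; 0 3/2 0 -3; 0 0 -3 6; 0 0 0 1]
T3·…·T1 = [21/25 36/25 0 -9/25; -72/25 21/50 0 -237/25; 0 0 -3 6; 0 0 0 1]
T4·…·T1 = [-63/25 -108/25 0 27/25; -216/25 63/50 0 -711/25; 0 0 9 -18; 0 0 0 1]
T5·…·T1 = [-189/25 -324/25 0 81/25; -324/25 189/100 0 -2133/50; 0 0 27/2 -27; 0 0 0 1]
T6·…·T1 = [-189/25 -324/25 27 -1269/25; -324/25 189/100 0 -2133/50; 0 0 27/2 -27; 0 0 0 1]
det M = -19683/8; M⁻¹ = [-7/675 -16/225 14/675 -3; -16/225 28/675 32/225 2; 0 0 2/27 2; 0 0 0 1]
M⁻¹ · (-1458/25, -9099/200, -81/2)ᵀ = (0, -3/2, -1)ᵀ

p = (0, -3/2, -1)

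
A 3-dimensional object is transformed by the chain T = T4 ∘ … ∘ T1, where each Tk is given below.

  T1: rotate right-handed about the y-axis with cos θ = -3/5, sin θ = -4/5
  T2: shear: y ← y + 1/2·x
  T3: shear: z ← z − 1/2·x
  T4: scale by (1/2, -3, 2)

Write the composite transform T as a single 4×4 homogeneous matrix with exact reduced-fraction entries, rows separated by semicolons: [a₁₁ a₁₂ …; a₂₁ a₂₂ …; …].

T = [-3/10 0 -2/5 0; 9/10 -3 6/5 0; 11/5 0 -2/5 0; 0 0 0 1]

T1 = [-3/5 0 -4/5 0; 0 1 0 0; 4/5 0 -3/5 0; 0 0 0 1]
T2·T1 = [-3/5 0 -4/5 0; -3/10 1 -2/5 0; 4/5 0 -3/5 0; 0 0 0 1]
T3·…·T1 = [-3/5 0 -4/5 0; -3/10 1 -2/5 0; 11/10 0 -1/5 0; 0 0 0 1]
T4·…·T1 = [-3/10 0 -2/5 0; 9/10 -3 6/5 0; 11/5 0 -2/5 0; 0 0 0 1]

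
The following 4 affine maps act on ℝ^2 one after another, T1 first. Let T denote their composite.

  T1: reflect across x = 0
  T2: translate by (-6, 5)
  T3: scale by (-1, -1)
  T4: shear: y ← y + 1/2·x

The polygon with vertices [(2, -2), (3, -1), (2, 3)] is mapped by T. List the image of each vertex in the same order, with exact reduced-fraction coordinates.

T1 reflect across x = 0: (2, -2) → (-2, -2); (3, -1) → (-3, -1); (2, 3) → (-2, 3)
T2 translate by (-6, 5): (-2, -2) → (-8, 3); (-3, -1) → (-9, 4); (-2, 3) → (-8, 8)
T3 scale by (-1, -1): (-8, 3) → (8, -3); (-9, 4) → (9, -4); (-8, 8) → (8, -8)
T4 shear: y ← y + 1/2·x: (8, -3) → (8, 1); (9, -4) → (9, 1/2); (8, -8) → (8, -4)

image vertices: (8, 1), (9, 1/2), (8, -4)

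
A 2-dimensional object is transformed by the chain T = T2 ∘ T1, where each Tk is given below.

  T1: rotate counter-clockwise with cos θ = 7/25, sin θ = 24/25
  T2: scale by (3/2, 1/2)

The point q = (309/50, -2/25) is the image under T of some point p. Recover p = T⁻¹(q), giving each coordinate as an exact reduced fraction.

p = (1, -4)

T1 = [7/25 -24/25 0; 24/25 7/25 0; 0 0 1]
T2·T1 = [21/50 -36/25 0; 12/25 7/50 0; 0 0 1]
det M = 3/4; M⁻¹ = [14/75 48/25 0; -16/25 14/25 0; 0 0 1]
M⁻¹ · (309/50, -2/25)ᵀ = (1, -4)ᵀ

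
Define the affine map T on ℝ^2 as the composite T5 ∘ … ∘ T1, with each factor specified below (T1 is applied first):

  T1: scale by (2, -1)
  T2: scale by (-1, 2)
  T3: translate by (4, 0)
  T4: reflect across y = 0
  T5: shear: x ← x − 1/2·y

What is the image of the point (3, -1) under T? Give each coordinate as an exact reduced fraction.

T1 scale by (2, -1): (3, -1) → (6, 1)
T2 scale by (-1, 2): (6, 1) → (-6, 2)
T3 translate by (4, 0): (-6, 2) → (-2, 2)
T4 reflect across y = 0: (-2, 2) → (-2, -2)
T5 shear: x ← x − 1/2·y: (-2, -2) → (-1, -2)

T(p) = (-1, -2)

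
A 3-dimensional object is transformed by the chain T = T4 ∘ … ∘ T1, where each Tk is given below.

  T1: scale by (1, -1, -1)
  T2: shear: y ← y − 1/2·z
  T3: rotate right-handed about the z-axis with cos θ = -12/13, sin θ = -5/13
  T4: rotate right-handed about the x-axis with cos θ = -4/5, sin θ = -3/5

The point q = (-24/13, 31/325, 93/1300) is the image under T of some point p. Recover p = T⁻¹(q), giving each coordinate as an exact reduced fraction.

T1 = [1 0 0 0; 0 -1 0 0; 0 0 -1 0; 0 0 0 1]
T2·T1 = [1 0 0 0; 0 -1 1/2 0; 0 0 -1 0; 0 0 0 1]
T3·…·T1 = [-12/13 -5/13 5/26 0; -5/13 12/13 -6/13 0; 0 0 -1 0; 0 0 0 1]
T4·…·T1 = [-12/13 -5/13 5/26 0; 4/13 -48/65 -3/13 0; 3/13 -36/65 14/13 0; 0 0 0 1]
det M = 1; M⁻¹ = [-12/13 4/13 3/13 0; -5/13 -27/26 -2/13 0; 0 -3/5 4/5 0; 0 0 0 1]
M⁻¹ · (-24/13, 31/325, 93/1300)ᵀ = (7/4, 3/5, 0)ᵀ

p = (7/4, 3/5, 0)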